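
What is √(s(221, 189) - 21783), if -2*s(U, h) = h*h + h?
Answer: I*√39738 ≈ 199.34*I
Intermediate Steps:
s(U, h) = -h/2 - h²/2 (s(U, h) = -(h*h + h)/2 = -(h² + h)/2 = -(h + h²)/2 = -h/2 - h²/2)
√(s(221, 189) - 21783) = √(-½*189*(1 + 189) - 21783) = √(-½*189*190 - 21783) = √(-17955 - 21783) = √(-39738) = I*√39738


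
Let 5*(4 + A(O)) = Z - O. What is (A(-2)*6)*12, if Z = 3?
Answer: -216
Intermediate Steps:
A(O) = -17/5 - O/5 (A(O) = -4 + (3 - O)/5 = -4 + (⅗ - O/5) = -17/5 - O/5)
(A(-2)*6)*12 = ((-17/5 - ⅕*(-2))*6)*12 = ((-17/5 + ⅖)*6)*12 = -3*6*12 = -18*12 = -216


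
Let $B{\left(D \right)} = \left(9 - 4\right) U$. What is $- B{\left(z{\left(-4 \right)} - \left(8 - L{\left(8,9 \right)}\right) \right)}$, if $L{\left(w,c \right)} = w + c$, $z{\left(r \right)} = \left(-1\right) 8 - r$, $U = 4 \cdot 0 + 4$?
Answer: $-20$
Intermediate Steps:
$U = 4$ ($U = 0 + 4 = 4$)
$z{\left(r \right)} = -8 - r$
$L{\left(w,c \right)} = c + w$
$B{\left(D \right)} = 20$ ($B{\left(D \right)} = \left(9 - 4\right) 4 = 5 \cdot 4 = 20$)
$- B{\left(z{\left(-4 \right)} - \left(8 - L{\left(8,9 \right)}\right) \right)} = \left(-1\right) 20 = -20$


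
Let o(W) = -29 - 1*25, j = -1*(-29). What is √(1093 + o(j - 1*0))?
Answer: √1039 ≈ 32.234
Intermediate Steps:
j = 29
o(W) = -54 (o(W) = -29 - 25 = -54)
√(1093 + o(j - 1*0)) = √(1093 - 54) = √1039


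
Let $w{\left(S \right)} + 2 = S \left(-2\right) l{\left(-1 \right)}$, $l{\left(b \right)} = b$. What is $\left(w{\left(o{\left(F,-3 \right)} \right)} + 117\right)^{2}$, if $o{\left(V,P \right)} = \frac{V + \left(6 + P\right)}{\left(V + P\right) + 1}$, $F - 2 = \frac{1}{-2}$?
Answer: $9409$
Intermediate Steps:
$F = \frac{3}{2}$ ($F = 2 + \frac{1}{-2} = 2 - \frac{1}{2} = \frac{3}{2} \approx 1.5$)
$o{\left(V,P \right)} = \frac{6 + P + V}{1 + P + V}$ ($o{\left(V,P \right)} = \frac{6 + P + V}{\left(P + V\right) + 1} = \frac{6 + P + V}{1 + P + V}$)
$w{\left(S \right)} = -2 + 2 S$ ($w{\left(S \right)} = -2 + S \left(-2\right) \left(-1\right) = -2 + - 2 S \left(-1\right) = -2 + 2 S$)
$\left(w{\left(o{\left(F,-3 \right)} \right)} + 117\right)^{2} = \left(\left(-2 + 2 \frac{6 - 3 + \frac{3}{2}}{1 - 3 + \frac{3}{2}}\right) + 117\right)^{2} = \left(\left(-2 + 2 \frac{1}{- \frac{1}{2}} \cdot \frac{9}{2}\right) + 117\right)^{2} = \left(\left(-2 + 2 \left(\left(-2\right) \frac{9}{2}\right)\right) + 117\right)^{2} = \left(\left(-2 + 2 \left(-9\right)\right) + 117\right)^{2} = \left(\left(-2 - 18\right) + 117\right)^{2} = \left(-20 + 117\right)^{2} = 97^{2} = 9409$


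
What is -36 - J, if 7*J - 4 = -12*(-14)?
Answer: -424/7 ≈ -60.571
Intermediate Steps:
J = 172/7 (J = 4/7 + (-12*(-14))/7 = 4/7 + (⅐)*168 = 4/7 + 24 = 172/7 ≈ 24.571)
-36 - J = -36 - 1*172/7 = -36 - 172/7 = -424/7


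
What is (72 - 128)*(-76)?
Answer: 4256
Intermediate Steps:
(72 - 128)*(-76) = -56*(-76) = 4256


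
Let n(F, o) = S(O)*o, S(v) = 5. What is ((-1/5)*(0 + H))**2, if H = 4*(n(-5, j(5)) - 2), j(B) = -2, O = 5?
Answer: 2304/25 ≈ 92.160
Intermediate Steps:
n(F, o) = 5*o
H = -48 (H = 4*(5*(-2) - 2) = 4*(-10 - 2) = 4*(-12) = -48)
((-1/5)*(0 + H))**2 = ((-1/5)*(0 - 48))**2 = (-1*1/5*(-48))**2 = (-1/5*(-48))**2 = (48/5)**2 = 2304/25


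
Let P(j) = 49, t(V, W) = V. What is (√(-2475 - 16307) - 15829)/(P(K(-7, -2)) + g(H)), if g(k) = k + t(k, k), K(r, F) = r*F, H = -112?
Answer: 15829/175 - I*√18782/175 ≈ 90.451 - 0.78313*I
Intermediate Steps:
K(r, F) = F*r
g(k) = 2*k (g(k) = k + k = 2*k)
(√(-2475 - 16307) - 15829)/(P(K(-7, -2)) + g(H)) = (√(-2475 - 16307) - 15829)/(49 + 2*(-112)) = (√(-18782) - 15829)/(49 - 224) = (I*√18782 - 15829)/(-175) = (-15829 + I*√18782)*(-1/175) = 15829/175 - I*√18782/175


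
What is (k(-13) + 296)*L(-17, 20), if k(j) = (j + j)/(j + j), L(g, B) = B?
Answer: 5940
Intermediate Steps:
k(j) = 1 (k(j) = (2*j)/((2*j)) = (2*j)*(1/(2*j)) = 1)
(k(-13) + 296)*L(-17, 20) = (1 + 296)*20 = 297*20 = 5940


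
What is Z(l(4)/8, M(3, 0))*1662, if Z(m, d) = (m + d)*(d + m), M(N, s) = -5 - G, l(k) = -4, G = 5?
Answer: 366471/2 ≈ 1.8324e+5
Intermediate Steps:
M(N, s) = -10 (M(N, s) = -5 - 1*5 = -5 - 5 = -10)
Z(m, d) = (d + m)**2 (Z(m, d) = (d + m)*(d + m) = (d + m)**2)
Z(l(4)/8, M(3, 0))*1662 = (-10 - 4/8)**2*1662 = (-10 - 4*1/8)**2*1662 = (-10 - 1/2)**2*1662 = (-21/2)**2*1662 = (441/4)*1662 = 366471/2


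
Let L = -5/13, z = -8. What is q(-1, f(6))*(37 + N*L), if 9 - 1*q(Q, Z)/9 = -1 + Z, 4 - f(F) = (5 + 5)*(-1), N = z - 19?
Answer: -22176/13 ≈ -1705.8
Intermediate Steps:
L = -5/13 (L = -5*1/13 = -5/13 ≈ -0.38462)
N = -27 (N = -8 - 19 = -27)
f(F) = 14 (f(F) = 4 - (5 + 5)*(-1) = 4 - 10*(-1) = 4 - 1*(-10) = 4 + 10 = 14)
q(Q, Z) = 90 - 9*Z (q(Q, Z) = 81 - 9*(-1 + Z) = 81 + (9 - 9*Z) = 90 - 9*Z)
q(-1, f(6))*(37 + N*L) = (90 - 9*14)*(37 - 27*(-5/13)) = (90 - 126)*(37 + 135/13) = -36*616/13 = -22176/13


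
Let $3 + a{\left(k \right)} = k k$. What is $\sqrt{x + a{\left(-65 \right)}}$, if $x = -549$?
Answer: $\sqrt{3673} \approx 60.605$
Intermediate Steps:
$a{\left(k \right)} = -3 + k^{2}$ ($a{\left(k \right)} = -3 + k k = -3 + k^{2}$)
$\sqrt{x + a{\left(-65 \right)}} = \sqrt{-549 - \left(3 - \left(-65\right)^{2}\right)} = \sqrt{-549 + \left(-3 + 4225\right)} = \sqrt{-549 + 4222} = \sqrt{3673}$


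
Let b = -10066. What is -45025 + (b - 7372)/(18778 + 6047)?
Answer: -1117763063/24825 ≈ -45026.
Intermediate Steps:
-45025 + (b - 7372)/(18778 + 6047) = -45025 + (-10066 - 7372)/(18778 + 6047) = -45025 - 17438/24825 = -1117763063/24825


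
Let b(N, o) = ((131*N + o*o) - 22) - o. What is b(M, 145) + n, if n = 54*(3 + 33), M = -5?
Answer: 22147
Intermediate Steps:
n = 1944 (n = 54*36 = 1944)
b(N, o) = -22 + o**2 - o + 131*N (b(N, o) = ((131*N + o**2) - 22) - o = ((o**2 + 131*N) - 22) - o = (-22 + o**2 + 131*N) - o = -22 + o**2 - o + 131*N)
b(M, 145) + n = (-22 + 145**2 - 1*145 + 131*(-5)) + 1944 = (-22 + 21025 - 145 - 655) + 1944 = 20203 + 1944 = 22147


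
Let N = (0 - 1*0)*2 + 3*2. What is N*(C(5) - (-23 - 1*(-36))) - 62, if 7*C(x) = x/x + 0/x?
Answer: -974/7 ≈ -139.14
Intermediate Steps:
C(x) = ⅐ (C(x) = (x/x + 0/x)/7 = (1 + 0)/7 = (⅐)*1 = ⅐)
N = 6 (N = (0 + 0)*2 + 6 = 0*2 + 6 = 0 + 6 = 6)
N*(C(5) - (-23 - 1*(-36))) - 62 = 6*(⅐ - (-23 - 1*(-36))) - 62 = 6*(⅐ - (-23 + 36)) - 62 = 6*(⅐ - 1*13) - 62 = 6*(⅐ - 13) - 62 = 6*(-90/7) - 62 = -540/7 - 62 = -974/7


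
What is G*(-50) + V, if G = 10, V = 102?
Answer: -398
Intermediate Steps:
G*(-50) + V = 10*(-50) + 102 = -500 + 102 = -398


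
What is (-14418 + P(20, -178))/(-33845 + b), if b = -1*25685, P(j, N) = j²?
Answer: 7009/29765 ≈ 0.23548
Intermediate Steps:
b = -25685
(-14418 + P(20, -178))/(-33845 + b) = (-14418 + 20²)/(-33845 - 25685) = (-14418 + 400)/(-59530) = -14018*(-1/59530) = 7009/29765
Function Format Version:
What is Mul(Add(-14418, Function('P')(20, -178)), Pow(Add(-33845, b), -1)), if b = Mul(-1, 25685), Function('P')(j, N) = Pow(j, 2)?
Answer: Rational(7009, 29765) ≈ 0.23548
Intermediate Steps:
b = -25685
Mul(Add(-14418, Function('P')(20, -178)), Pow(Add(-33845, b), -1)) = Mul(Add(-14418, Pow(20, 2)), Pow(Add(-33845, -25685), -1)) = Mul(Add(-14418, 400), Pow(-59530, -1)) = Mul(-14018, Rational(-1, 59530)) = Rational(7009, 29765)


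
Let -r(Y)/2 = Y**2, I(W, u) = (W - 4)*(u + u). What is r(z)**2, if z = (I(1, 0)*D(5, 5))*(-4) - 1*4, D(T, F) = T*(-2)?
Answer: 1024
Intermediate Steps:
I(W, u) = 2*u*(-4 + W) (I(W, u) = (-4 + W)*(2*u) = 2*u*(-4 + W))
D(T, F) = -2*T
z = -4 (z = ((2*0*(-4 + 1))*(-2*5))*(-4) - 1*4 = ((2*0*(-3))*(-10))*(-4) - 4 = (0*(-10))*(-4) - 4 = 0*(-4) - 4 = 0 - 4 = -4)
r(Y) = -2*Y**2
r(z)**2 = (-2*(-4)**2)**2 = (-2*16)**2 = (-32)**2 = 1024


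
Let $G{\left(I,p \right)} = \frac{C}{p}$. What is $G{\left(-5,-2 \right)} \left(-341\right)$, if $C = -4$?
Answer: $-682$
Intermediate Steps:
$G{\left(I,p \right)} = - \frac{4}{p}$
$G{\left(-5,-2 \right)} \left(-341\right) = - \frac{4}{-2} \left(-341\right) = \left(-4\right) \left(- \frac{1}{2}\right) \left(-341\right) = 2 \left(-341\right) = -682$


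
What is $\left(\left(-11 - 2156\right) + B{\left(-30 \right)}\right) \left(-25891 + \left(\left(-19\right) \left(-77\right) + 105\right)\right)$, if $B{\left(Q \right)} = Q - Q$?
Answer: $52707941$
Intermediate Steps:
$B{\left(Q \right)} = 0$
$\left(\left(-11 - 2156\right) + B{\left(-30 \right)}\right) \left(-25891 + \left(\left(-19\right) \left(-77\right) + 105\right)\right) = \left(\left(-11 - 2156\right) + 0\right) \left(-25891 + \left(\left(-19\right) \left(-77\right) + 105\right)\right) = \left(\left(-11 - 2156\right) + 0\right) \left(-25891 + \left(1463 + 105\right)\right) = \left(-2167 + 0\right) \left(-25891 + 1568\right) = \left(-2167\right) \left(-24323\right) = 52707941$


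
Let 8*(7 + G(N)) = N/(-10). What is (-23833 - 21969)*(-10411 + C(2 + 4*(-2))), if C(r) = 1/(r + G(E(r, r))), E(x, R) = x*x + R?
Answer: 51022740970/107 ≈ 4.7685e+8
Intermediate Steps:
E(x, R) = R + x**2 (E(x, R) = x**2 + R = R + x**2)
G(N) = -7 - N/80 (G(N) = -7 + (N/(-10))/8 = -7 + (N*(-1/10))/8 = -7 + (-N/10)/8 = -7 - N/80)
C(r) = 1/(-7 - r**2/80 + 79*r/80) (C(r) = 1/(r + (-7 - (r + r**2)/80)) = 1/(r + (-7 + (-r/80 - r**2/80))) = 1/(r + (-7 - r/80 - r**2/80)) = 1/(-7 - r**2/80 + 79*r/80))
(-23833 - 21969)*(-10411 + C(2 + 4*(-2))) = (-23833 - 21969)*(-10411 - 80/(560 + (2 + 4*(-2))**2 - 79*(2 + 4*(-2)))) = -45802*(-10411 - 80/(560 + (2 - 8)**2 - 79*(2 - 8))) = -45802*(-10411 - 80/(560 + (-6)**2 - 79*(-6))) = -45802*(-10411 - 80/(560 + 36 + 474)) = -45802*(-10411 - 80/1070) = -45802*(-10411 - 80*1/1070) = -45802*(-10411 - 8/107) = -45802*(-1113985/107) = 51022740970/107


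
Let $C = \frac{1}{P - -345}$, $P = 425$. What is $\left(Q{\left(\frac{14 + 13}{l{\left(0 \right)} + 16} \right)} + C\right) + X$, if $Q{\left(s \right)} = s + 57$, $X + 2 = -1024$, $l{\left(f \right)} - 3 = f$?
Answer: $- \frac{14155661}{14630} \approx -967.58$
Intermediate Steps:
$l{\left(f \right)} = 3 + f$
$X = -1026$ ($X = -2 - 1024 = -1026$)
$Q{\left(s \right)} = 57 + s$
$C = \frac{1}{770}$ ($C = \frac{1}{425 - -345} = \frac{1}{425 + 345} = \frac{1}{770} \approx 0.0012987$)
$\left(Q{\left(\frac{14 + 13}{l{\left(0 \right)} + 16} \right)} + C\right) + X = \left(\left(57 + \frac{14 + 13}{\left(3 + 0\right) + 16}\right) + \frac{1}{770}\right) - 1026 = \left(\left(57 + \frac{27}{3 + 16}\right) + \frac{1}{770}\right) - 1026 = \left(\left(57 + \frac{27}{19}\right) + \frac{1}{770}\right) - 1026 = \left(\frac{1110}{19} + \frac{1}{770}\right) - 1026 = \frac{854719}{14630} - 1026 = - \frac{14155661}{14630}$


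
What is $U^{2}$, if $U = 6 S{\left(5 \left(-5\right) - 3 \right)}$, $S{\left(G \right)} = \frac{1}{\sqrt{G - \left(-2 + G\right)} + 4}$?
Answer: $\frac{162}{49} - \frac{72 \sqrt{2}}{49} \approx 1.2281$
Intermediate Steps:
$S{\left(G \right)} = \frac{1}{4 + \sqrt{2}}$ ($S{\left(G \right)} = \frac{1}{\sqrt{G - \left(-2 + G\right)} + 4} = \frac{1}{\sqrt{2} + 4} = \frac{1}{4 + \sqrt{2}}$)
$U = \frac{12}{7} - \frac{3 \sqrt{2}}{7}$ ($U = 6 \left(\frac{2}{7} - \frac{\sqrt{2}}{14}\right) = \frac{12}{7} - \frac{3 \sqrt{2}}{7} \approx 1.1082$)
$U^{2} = \left(\frac{12}{7} - \frac{3 \sqrt{2}}{7}\right)^{2}$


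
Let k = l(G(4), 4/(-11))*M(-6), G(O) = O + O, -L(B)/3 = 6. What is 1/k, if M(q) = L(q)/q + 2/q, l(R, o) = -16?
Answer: -3/128 ≈ -0.023438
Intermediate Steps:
L(B) = -18 (L(B) = -3*6 = -18)
G(O) = 2*O
M(q) = -16/q (M(q) = -18/q + 2/q = -16/q)
k = -128/3 (k = -(-256)/(-6) = -(-256)*(-1)/6 = -16*8/3 = -128/3 ≈ -42.667)
1/k = 1/(-128/3) = -3/128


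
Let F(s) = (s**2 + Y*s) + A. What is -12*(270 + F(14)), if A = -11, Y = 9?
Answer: -6972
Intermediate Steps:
F(s) = -11 + s**2 + 9*s (F(s) = (s**2 + 9*s) - 11 = -11 + s**2 + 9*s)
-12*(270 + F(14)) = -12*(270 + (-11 + 14**2 + 9*14)) = -12*(270 + (-11 + 196 + 126)) = -12*(270 + 311) = -12*581 = -6972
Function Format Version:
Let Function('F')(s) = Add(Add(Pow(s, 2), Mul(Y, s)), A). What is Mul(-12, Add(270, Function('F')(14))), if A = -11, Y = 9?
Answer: -6972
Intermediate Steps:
Function('F')(s) = Add(-11, Pow(s, 2), Mul(9, s)) (Function('F')(s) = Add(Add(Pow(s, 2), Mul(9, s)), -11) = Add(-11, Pow(s, 2), Mul(9, s)))
Mul(-12, Add(270, Function('F')(14))) = Mul(-12, Add(270, Add(-11, Pow(14, 2), Mul(9, 14)))) = Mul(-12, Add(270, Add(-11, 196, 126))) = Mul(-12, Add(270, 311)) = Mul(-12, 581) = -6972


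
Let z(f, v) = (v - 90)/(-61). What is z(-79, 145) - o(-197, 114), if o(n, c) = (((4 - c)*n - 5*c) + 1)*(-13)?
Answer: 16733038/61 ≈ 2.7431e+5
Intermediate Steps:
z(f, v) = 90/61 - v/61 (z(f, v) = (-90 + v)*(-1/61) = 90/61 - v/61)
o(n, c) = -13 + 65*c - 13*n*(4 - c) (o(n, c) = ((n*(4 - c) - 5*c) + 1)*(-13) = ((-5*c + n*(4 - c)) + 1)*(-13) = (1 - 5*c + n*(4 - c))*(-13) = -13 + 65*c - 13*n*(4 - c))
z(-79, 145) - o(-197, 114) = (90/61 - 1/61*145) - (-13 - 52*(-197) + 65*114 + 13*114*(-197)) = (90/61 - 145/61) - (-13 + 10244 + 7410 - 291954) = -55/61 - 1*(-274313) = -55/61 + 274313 = 16733038/61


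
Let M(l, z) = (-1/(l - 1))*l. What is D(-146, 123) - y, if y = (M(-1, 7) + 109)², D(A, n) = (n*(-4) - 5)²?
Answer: 940947/4 ≈ 2.3524e+5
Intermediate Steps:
M(l, z) = -l/(-1 + l) (M(l, z) = (-1/(-1 + l))*l = -l/(-1 + l))
D(A, n) = (-5 - 4*n)² (D(A, n) = (-4*n - 5)² = (-5 - 4*n)²)
y = 47089/4 (y = (-1*(-1)/(-1 - 1) + 109)² = (-1*(-1)/(-2) + 109)² = (-1*(-1)*(-½) + 109)² = (-½ + 109)² = (217/2)² = 47089/4 ≈ 11772.)
D(-146, 123) - y = (5 + 4*123)² - 1*47089/4 = (5 + 492)² - 47089/4 = 497² - 47089/4 = 247009 - 47089/4 = 940947/4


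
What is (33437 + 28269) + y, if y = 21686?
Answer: 83392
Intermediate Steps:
(33437 + 28269) + y = (33437 + 28269) + 21686 = 61706 + 21686 = 83392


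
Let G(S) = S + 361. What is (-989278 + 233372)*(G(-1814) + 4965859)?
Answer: -3752624281836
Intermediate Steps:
G(S) = 361 + S
(-989278 + 233372)*(G(-1814) + 4965859) = (-989278 + 233372)*((361 - 1814) + 4965859) = -755906*(-1453 + 4965859) = -755906*4964406 = -3752624281836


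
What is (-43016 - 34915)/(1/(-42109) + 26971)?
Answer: -1093865493/378573946 ≈ -2.8894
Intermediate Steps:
(-43016 - 34915)/(1/(-42109) + 26971) = -77931/(-1/42109 + 26971) = -77931/1135721838/42109 = -77931*42109/1135721838 = -1093865493/378573946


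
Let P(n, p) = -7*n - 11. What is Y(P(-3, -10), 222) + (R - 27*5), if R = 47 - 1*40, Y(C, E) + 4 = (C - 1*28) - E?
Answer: -372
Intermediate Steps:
P(n, p) = -11 - 7*n
Y(C, E) = -32 + C - E (Y(C, E) = -4 + ((C - 1*28) - E) = -4 + ((C - 28) - E) = -4 + ((-28 + C) - E) = -4 + (-28 + C - E) = -32 + C - E)
R = 7 (R = 47 - 40 = 7)
Y(P(-3, -10), 222) + (R - 27*5) = (-32 + (-11 - 7*(-3)) - 1*222) + (7 - 27*5) = (-32 + (-11 + 21) - 222) + (7 - 135) = (-32 + 10 - 222) - 128 = -244 - 128 = -372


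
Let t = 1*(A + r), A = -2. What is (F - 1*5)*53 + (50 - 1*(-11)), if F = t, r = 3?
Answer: -151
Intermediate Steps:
t = 1 (t = 1*(-2 + 3) = 1*1 = 1)
F = 1
(F - 1*5)*53 + (50 - 1*(-11)) = (1 - 1*5)*53 + (50 - 1*(-11)) = (1 - 5)*53 + (50 + 11) = -4*53 + 61 = -212 + 61 = -151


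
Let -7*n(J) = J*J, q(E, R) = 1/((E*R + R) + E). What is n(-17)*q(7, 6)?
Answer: -289/385 ≈ -0.75065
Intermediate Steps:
q(E, R) = 1/(E + R + E*R) (q(E, R) = 1/((R + E*R) + E) = 1/(E + R + E*R))
n(J) = -J**2/7 (n(J) = -J*J/7 = -J**2/7)
n(-17)*q(7, 6) = (-1/7*(-17)**2)/(7 + 6 + 7*6) = (-1/7*289)/(7 + 6 + 42) = -289/7/55 = -289/7*1/55 = -289/385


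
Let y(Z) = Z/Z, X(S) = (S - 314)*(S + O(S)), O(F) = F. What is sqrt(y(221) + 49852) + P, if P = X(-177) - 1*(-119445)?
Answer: 293259 + sqrt(49853) ≈ 2.9348e+5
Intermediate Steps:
X(S) = 2*S*(-314 + S) (X(S) = (S - 314)*(S + S) = (-314 + S)*(2*S) = 2*S*(-314 + S))
y(Z) = 1
P = 293259 (P = 2*(-177)*(-314 - 177) - 1*(-119445) = 2*(-177)*(-491) + 119445 = 173814 + 119445 = 293259)
sqrt(y(221) + 49852) + P = sqrt(1 + 49852) + 293259 = sqrt(49853) + 293259 = 293259 + sqrt(49853)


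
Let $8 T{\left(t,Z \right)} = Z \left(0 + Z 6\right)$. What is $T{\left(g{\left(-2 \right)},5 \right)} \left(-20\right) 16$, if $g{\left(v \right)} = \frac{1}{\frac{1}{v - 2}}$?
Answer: $-6000$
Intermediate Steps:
$g{\left(v \right)} = -2 + v$ ($g{\left(v \right)} = \frac{1}{\frac{1}{-2 + v}} = -2 + v$)
$T{\left(t,Z \right)} = \frac{3 Z^{2}}{4}$ ($T{\left(t,Z \right)} = \frac{Z \left(0 + Z 6\right)}{8} = \frac{Z \left(0 + 6 Z\right)}{8} = \frac{Z 6 Z}{8} = \frac{6 Z^{2}}{8} = \frac{3 Z^{2}}{4}$)
$T{\left(g{\left(-2 \right)},5 \right)} \left(-20\right) 16 = \frac{3 \cdot 5^{2}}{4} \left(-20\right) 16 = \frac{3}{4} \cdot 25 \left(-20\right) 16 = \frac{75}{4} \left(-20\right) 16 = \left(-375\right) 16 = -6000$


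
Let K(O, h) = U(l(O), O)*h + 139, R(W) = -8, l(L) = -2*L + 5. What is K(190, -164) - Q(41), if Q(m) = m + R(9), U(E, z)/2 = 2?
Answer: -550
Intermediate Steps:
l(L) = 5 - 2*L
U(E, z) = 4 (U(E, z) = 2*2 = 4)
Q(m) = -8 + m (Q(m) = m - 8 = -8 + m)
K(O, h) = 139 + 4*h (K(O, h) = 4*h + 139 = 139 + 4*h)
K(190, -164) - Q(41) = (139 + 4*(-164)) - (-8 + 41) = (139 - 656) - 1*33 = -517 - 33 = -550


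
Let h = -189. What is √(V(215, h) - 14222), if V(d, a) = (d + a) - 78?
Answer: 3*I*√1586 ≈ 119.47*I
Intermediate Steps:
V(d, a) = -78 + a + d (V(d, a) = (a + d) - 78 = -78 + a + d)
√(V(215, h) - 14222) = √((-78 - 189 + 215) - 14222) = √(-52 - 14222) = √(-14274) = 3*I*√1586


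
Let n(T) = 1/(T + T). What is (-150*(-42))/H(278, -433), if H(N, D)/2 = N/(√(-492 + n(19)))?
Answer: 1575*I*√710410/5282 ≈ 251.33*I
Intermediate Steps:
n(T) = 1/(2*T)
H(N, D) = -2*I*N*√710410/18695 (H(N, D) = 2*(N/(√(-492 + (½)/19))) = 2*(N/(√(-492 + (½)*(1/19)))) = 2*(N/(√(-492 + 1/38))) = 2*(N/(√(-18695/38))) = 2*(N/((I*√710410/38))) = 2*(N*(-I*√710410/18695)) = 2*(-I*N*√710410/18695) = -2*I*N*√710410/18695)
(-150*(-42))/H(278, -433) = (-150*(-42))/((-2/18695*I*278*√710410)) = 6300/((-556*I*√710410/18695)) = 6300*(I*√710410/21128) = 1575*I*√710410/5282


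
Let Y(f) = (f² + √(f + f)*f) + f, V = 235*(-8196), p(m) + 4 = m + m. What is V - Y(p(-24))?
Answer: -1928712 + 104*I*√26 ≈ -1.9287e+6 + 530.3*I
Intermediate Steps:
p(m) = -4 + 2*m (p(m) = -4 + (m + m) = -4 + 2*m)
V = -1926060
Y(f) = f + f² + √2*f^(3/2) (Y(f) = (f² + √(2*f)*f) + f = (f² + (√2*√f)*f) + f = (f² + √2*f^(3/2)) + f = f + f² + √2*f^(3/2))
V - Y(p(-24)) = -1926060 - ((-4 + 2*(-24)) + (-4 + 2*(-24))² + √2*(-4 + 2*(-24))^(3/2)) = -1926060 - ((-4 - 48) + (-4 - 48)² + √2*(-4 - 48)^(3/2)) = -1926060 - (-52 + (-52)² + √2*(-52)^(3/2)) = -1926060 - (-52 + 2704 + √2*(-104*I*√13)) = -1926060 - (-52 + 2704 - 104*I*√26) = -1926060 - (2652 - 104*I*√26) = -1926060 + (-2652 + 104*I*√26) = -1928712 + 104*I*√26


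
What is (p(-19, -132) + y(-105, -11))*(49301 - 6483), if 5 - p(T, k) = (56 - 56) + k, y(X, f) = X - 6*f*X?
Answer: -295358564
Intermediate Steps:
y(X, f) = X - 6*X*f
p(T, k) = 5 - k (p(T, k) = 5 - ((56 - 56) + k) = 5 - (0 + k) = 5 - k)
(p(-19, -132) + y(-105, -11))*(49301 - 6483) = ((5 - 1*(-132)) - 105*(1 - 6*(-11)))*(49301 - 6483) = ((5 + 132) - 105*(1 + 66))*42818 = (137 - 105*67)*42818 = (137 - 7035)*42818 = -6898*42818 = -295358564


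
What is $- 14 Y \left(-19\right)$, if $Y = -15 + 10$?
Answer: $-1330$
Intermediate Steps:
$Y = -5$
$- 14 Y \left(-19\right) = \left(-14\right) \left(-5\right) \left(-19\right) = 70 \left(-19\right) = -1330$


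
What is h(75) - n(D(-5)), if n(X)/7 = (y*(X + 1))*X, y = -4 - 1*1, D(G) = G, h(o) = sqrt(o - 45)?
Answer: 700 + sqrt(30) ≈ 705.48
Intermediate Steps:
h(o) = sqrt(-45 + o)
y = -5 (y = -4 - 1 = -5)
n(X) = 7*X*(-5 - 5*X) (n(X) = 7*((-5*(X + 1))*X) = 7*((-5*(1 + X))*X) = 7*((-5 - 5*X)*X) = 7*(X*(-5 - 5*X)) = 7*X*(-5 - 5*X))
h(75) - n(D(-5)) = sqrt(-45 + 75) - (-35)*(-5)*(1 - 5) = sqrt(30) - (-35)*(-5)*(-4) = sqrt(30) - 1*(-700) = sqrt(30) + 700 = 700 + sqrt(30)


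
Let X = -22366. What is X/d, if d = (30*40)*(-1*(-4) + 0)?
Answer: -11183/2400 ≈ -4.6596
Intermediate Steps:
d = 4800 (d = 1200*(4 + 0) = 1200*4 = 4800)
X/d = -22366/4800 = -22366*1/4800 = -11183/2400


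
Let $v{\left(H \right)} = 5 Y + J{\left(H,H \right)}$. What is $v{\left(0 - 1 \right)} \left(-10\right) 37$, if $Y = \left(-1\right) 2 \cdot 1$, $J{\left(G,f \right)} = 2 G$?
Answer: $4440$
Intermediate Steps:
$Y = -2$ ($Y = \left(-2\right) 1 = -2$)
$v{\left(H \right)} = -10 + 2 H$ ($v{\left(H \right)} = 5 \left(-2\right) + 2 H = -10 + 2 H$)
$v{\left(0 - 1 \right)} \left(-10\right) 37 = \left(-10 + 2 \left(0 - 1\right)\right) \left(-10\right) 37 = \left(-10 + 2 \left(-1\right)\right) \left(-10\right) 37 = \left(-10 - 2\right) \left(-10\right) 37 = \left(-12\right) \left(-10\right) 37 = 120 \cdot 37 = 4440$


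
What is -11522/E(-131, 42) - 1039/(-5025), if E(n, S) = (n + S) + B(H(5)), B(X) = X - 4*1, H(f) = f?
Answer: 28994741/221100 ≈ 131.14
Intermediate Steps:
B(X) = -4 + X (B(X) = X - 4 = -4 + X)
E(n, S) = 1 + S + n (E(n, S) = (n + S) + (-4 + 5) = (S + n) + 1 = 1 + S + n)
-11522/E(-131, 42) - 1039/(-5025) = -11522/(1 + 42 - 131) - 1039/(-5025) = -11522/(-88) - 1039*(-1/5025) = -11522*(-1/88) + 1039/5025 = 5761/44 + 1039/5025 = 28994741/221100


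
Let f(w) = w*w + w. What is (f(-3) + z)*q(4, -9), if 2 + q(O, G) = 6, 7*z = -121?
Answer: -316/7 ≈ -45.143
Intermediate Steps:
z = -121/7 (z = (1/7)*(-121) = -121/7 ≈ -17.286)
f(w) = w + w**2 (f(w) = w**2 + w = w + w**2)
q(O, G) = 4 (q(O, G) = -2 + 6 = 4)
(f(-3) + z)*q(4, -9) = (-3*(1 - 3) - 121/7)*4 = (-3*(-2) - 121/7)*4 = (6 - 121/7)*4 = -79/7*4 = -316/7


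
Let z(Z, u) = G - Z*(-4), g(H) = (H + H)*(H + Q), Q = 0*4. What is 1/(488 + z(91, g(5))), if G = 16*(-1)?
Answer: 1/836 ≈ 0.0011962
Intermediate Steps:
Q = 0
g(H) = 2*H² (g(H) = (H + H)*(H + 0) = (2*H)*H = 2*H²)
G = -16
z(Z, u) = -16 + 4*Z (z(Z, u) = -16 - Z*(-4) = -16 - (-4)*Z = -16 + 4*Z)
1/(488 + z(91, g(5))) = 1/(488 + (-16 + 4*91)) = 1/(488 + (-16 + 364)) = 1/(488 + 348) = 1/836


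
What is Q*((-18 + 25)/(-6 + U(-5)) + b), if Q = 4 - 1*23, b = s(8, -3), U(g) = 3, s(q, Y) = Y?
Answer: 304/3 ≈ 101.33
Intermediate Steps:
b = -3
Q = -19 (Q = 4 - 23 = -19)
Q*((-18 + 25)/(-6 + U(-5)) + b) = -19*((-18 + 25)/(-6 + 3) - 3) = -19*(7/(-3) - 3) = -19*(7*(-1/3) - 3) = -19*(-7/3 - 3) = -19*(-16/3) = 304/3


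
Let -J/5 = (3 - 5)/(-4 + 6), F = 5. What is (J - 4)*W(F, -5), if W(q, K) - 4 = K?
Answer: -1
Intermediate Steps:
W(q, K) = 4 + K
J = 5 (J = -5*(3 - 5)/(-4 + 6) = -(-10)/2 = -5*(-1) = 5)
(J - 4)*W(F, -5) = (5 - 4)*(4 - 5) = 1*(-1) = -1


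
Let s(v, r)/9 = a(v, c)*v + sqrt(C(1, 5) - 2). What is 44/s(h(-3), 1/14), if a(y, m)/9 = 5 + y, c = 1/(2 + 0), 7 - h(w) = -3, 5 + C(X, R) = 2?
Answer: 1320/364501 - 44*I*sqrt(5)/16402545 ≈ 0.0036214 - 5.9983e-6*I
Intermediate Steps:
C(X, R) = -3 (C(X, R) = -5 + 2 = -3)
h(w) = 10 (h(w) = 7 - 1*(-3) = 7 + 3 = 10)
c = 1/2 ≈ 0.50000
a(y, m) = 45 + 9*y (a(y, m) = 9*(5 + y) = 45 + 9*y)
s(v, r) = 9*I*sqrt(5) + 9*v*(45 + 9*v) (s(v, r) = 9*((45 + 9*v)*v + sqrt(-3 - 2)) = 9*(v*(45 + 9*v) + sqrt(-5)) = 9*(v*(45 + 9*v) + I*sqrt(5)) = 9*(I*sqrt(5) + v*(45 + 9*v)) = 9*I*sqrt(5) + 9*v*(45 + 9*v))
44/s(h(-3), 1/14) = 44/(9*I*sqrt(5) + 81*10*(5 + 10)) = 44/(9*I*sqrt(5) + 81*10*15) = 44/(9*I*sqrt(5) + 12150) = 44/(12150 + 9*I*sqrt(5))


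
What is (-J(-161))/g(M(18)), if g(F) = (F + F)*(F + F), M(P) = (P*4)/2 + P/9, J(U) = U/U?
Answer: -1/5776 ≈ -0.00017313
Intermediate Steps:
J(U) = 1
M(P) = 19*P/9 (M(P) = (4*P)*(1/2) + P*(1/9) = 2*P + P/9 = 19*P/9)
g(F) = 4*F**2 (g(F) = (2*F)*(2*F) = 4*F**2)
(-J(-161))/g(M(18)) = (-1*1)/((4*((19/9)*18)**2)) = -1/(4*38**2) = -1/(4*1444) = -1/5776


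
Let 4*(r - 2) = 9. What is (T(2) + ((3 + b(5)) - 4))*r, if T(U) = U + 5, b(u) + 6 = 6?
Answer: 51/2 ≈ 25.500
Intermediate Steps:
r = 17/4 (r = 2 + (¼)*9 = 2 + 9/4 = 17/4 ≈ 4.2500)
b(u) = 0 (b(u) = -6 + 6 = 0)
T(U) = 5 + U
(T(2) + ((3 + b(5)) - 4))*r = ((5 + 2) + ((3 + 0) - 4))*(17/4) = (7 + (3 - 4))*(17/4) = (7 - 1)*(17/4) = 6*(17/4) = 51/2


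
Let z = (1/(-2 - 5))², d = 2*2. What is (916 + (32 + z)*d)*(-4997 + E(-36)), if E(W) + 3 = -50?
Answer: -258358000/49 ≈ -5.2726e+6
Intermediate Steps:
E(W) = -53 (E(W) = -3 - 50 = -53)
d = 4
z = 1/49 (z = (1/(-7))² = (1*(-⅐))² = (-⅐)² = 1/49 ≈ 0.020408)
(916 + (32 + z)*d)*(-4997 + E(-36)) = (916 + (32 + 1/49)*4)*(-4997 - 53) = (916 + (1569/49)*4)*(-5050) = (916 + 6276/49)*(-5050) = (51160/49)*(-5050) = -258358000/49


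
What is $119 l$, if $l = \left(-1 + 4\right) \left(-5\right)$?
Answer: $-1785$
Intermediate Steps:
$l = -15$ ($l = 3 \left(-5\right) = -15$)
$119 l = 119 \left(-15\right) = -1785$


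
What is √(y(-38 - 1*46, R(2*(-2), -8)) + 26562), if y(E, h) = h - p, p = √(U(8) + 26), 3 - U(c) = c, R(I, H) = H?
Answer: √(26554 - √21) ≈ 162.94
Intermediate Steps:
U(c) = 3 - c
p = √21 (p = √((3 - 1*8) + 26) = √((3 - 8) + 26) = √(-5 + 26) = √21 ≈ 4.5826)
y(E, h) = h - √21
√(y(-38 - 1*46, R(2*(-2), -8)) + 26562) = √((-8 - √21) + 26562) = √(26554 - √21)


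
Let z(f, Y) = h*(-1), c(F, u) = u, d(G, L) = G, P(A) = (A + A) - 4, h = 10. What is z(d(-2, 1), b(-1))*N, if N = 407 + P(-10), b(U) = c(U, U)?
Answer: -3830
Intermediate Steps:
P(A) = -4 + 2*A (P(A) = 2*A - 4 = -4 + 2*A)
b(U) = U
z(f, Y) = -10 (z(f, Y) = 10*(-1) = -10)
N = 383 (N = 407 + (-4 + 2*(-10)) = 407 + (-4 - 20) = 407 - 24 = 383)
z(d(-2, 1), b(-1))*N = -10*383 = -3830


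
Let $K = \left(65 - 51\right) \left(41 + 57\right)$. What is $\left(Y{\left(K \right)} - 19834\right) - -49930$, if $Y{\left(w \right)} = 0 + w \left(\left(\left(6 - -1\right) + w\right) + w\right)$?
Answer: $3804468$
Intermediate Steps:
$K = 1372$ ($K = 14 \cdot 98 = 1372$)
$Y{\left(w \right)} = w \left(7 + 2 w\right)$ ($Y{\left(w \right)} = 0 + w \left(\left(\left(6 + 1\right) + w\right) + w\right) = 0 + w \left(\left(7 + w\right) + w\right) = 0 + w \left(7 + 2 w\right) = w \left(7 + 2 w\right)$)
$\left(Y{\left(K \right)} - 19834\right) - -49930 = \left(1372 \left(7 + 2 \cdot 1372\right) - 19834\right) - -49930 = \left(1372 \left(7 + 2744\right) - 19834\right) + 49930 = \left(1372 \cdot 2751 - 19834\right) + 49930 = \left(3774372 - 19834\right) + 49930 = 3754538 + 49930 = 3804468$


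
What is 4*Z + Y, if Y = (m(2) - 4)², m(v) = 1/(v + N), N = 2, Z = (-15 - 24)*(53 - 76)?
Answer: 57633/16 ≈ 3602.1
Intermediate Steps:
Z = 897 (Z = -39*(-23) = 897)
m(v) = 1/(2 + v) (m(v) = 1/(v + 2) = 1/(2 + v))
Y = 225/16 (Y = (1/(2 + 2) - 4)² = (1/4 - 4)² = (¼ - 4)² = (-15/4)² = 225/16 ≈ 14.063)
4*Z + Y = 4*897 + 225/16 = 3588 + 225/16 = 57633/16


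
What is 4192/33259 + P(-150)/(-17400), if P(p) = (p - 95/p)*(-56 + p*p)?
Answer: 836774467769/4340299500 ≈ 192.79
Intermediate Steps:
P(p) = (-56 + p²)*(p - 95/p) (P(p) = (p - 95/p)*(-56 + p²) = (-56 + p²)*(p - 95/p))
4192/33259 + P(-150)/(-17400) = 4192/33259 + ((-150)³ - 151*(-150) + 5320/(-150))/(-17400) = 4192*(1/33259) + (-3375000 + 22650 + 5320*(-1/150))*(-1/17400) = 4192/33259 + (-3375000 + 22650 - 532/15)*(-1/17400) = 4192/33259 - 50285782/15*(-1/17400) = 4192/33259 + 25142891/130500 = 836774467769/4340299500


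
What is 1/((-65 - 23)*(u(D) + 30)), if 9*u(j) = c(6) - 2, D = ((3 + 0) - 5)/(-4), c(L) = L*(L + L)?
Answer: -9/29920 ≈ -0.00030080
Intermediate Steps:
c(L) = 2*L**2 (c(L) = L*(2*L) = 2*L**2)
D = 1/2 (D = (3 - 5)*(-1/4) = -2*(-1/4) = 1/2 ≈ 0.50000)
u(j) = 70/9 (u(j) = (2*6**2 - 2)/9 = (2*36 - 2)/9 = (72 - 2)/9 = (1/9)*70 = 70/9)
1/((-65 - 23)*(u(D) + 30)) = 1/((-65 - 23)*(70/9 + 30)) = 1/((-88)*(340/9)) = -1/88*9/340 = -9/29920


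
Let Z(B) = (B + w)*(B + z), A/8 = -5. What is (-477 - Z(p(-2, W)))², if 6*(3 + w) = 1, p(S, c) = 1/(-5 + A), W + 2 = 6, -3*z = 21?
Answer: 1013104653961/4100625 ≈ 2.4706e+5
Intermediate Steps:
A = -40 (A = 8*(-5) = -40)
z = -7 (z = -⅓*21 = -7)
W = 4 (W = -2 + 6 = 4)
p(S, c) = -1/45 (p(S, c) = 1/(-5 - 40) = 1/(-45) = -1/45)
w = -17/6 (w = -3 + (⅙)*1 = -3 + ⅙ = -17/6 ≈ -2.8333)
Z(B) = (-7 + B)*(-17/6 + B) (Z(B) = (B - 17/6)*(B - 7) = (-17/6 + B)*(-7 + B) = (-7 + B)*(-17/6 + B))
(-477 - Z(p(-2, W)))² = (-477 - (119/6 + (-1/45)² - 59/6*(-1/45)))² = (-477 - (119/6 + 1/2025 + 59/270))² = (-477 - 1*40606/2025)² = (-477 - 40606/2025)² = (-1006531/2025)² = 1013104653961/4100625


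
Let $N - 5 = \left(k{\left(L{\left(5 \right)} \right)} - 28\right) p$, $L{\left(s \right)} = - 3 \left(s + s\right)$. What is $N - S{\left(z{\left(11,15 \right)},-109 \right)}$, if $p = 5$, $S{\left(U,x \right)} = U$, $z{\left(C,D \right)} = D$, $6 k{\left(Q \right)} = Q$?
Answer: $-175$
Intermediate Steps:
$L{\left(s \right)} = - 6 s$ ($L{\left(s \right)} = - 3 \cdot 2 s = - 6 s$)
$k{\left(Q \right)} = \frac{Q}{6}$
$N = -160$ ($N = 5 + \left(\frac{\left(-6\right) 5}{6} - 28\right) 5 = 5 + \left(\frac{1}{6} \left(-30\right) - 28\right) 5 = 5 + \left(-5 - 28\right) 5 = 5 - 165 = -160$)
$N - S{\left(z{\left(11,15 \right)},-109 \right)} = -160 - 15 = -175$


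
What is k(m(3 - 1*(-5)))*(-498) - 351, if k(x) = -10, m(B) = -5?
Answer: 4629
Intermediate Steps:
k(m(3 - 1*(-5)))*(-498) - 351 = -10*(-498) - 351 = 4980 - 351 = 4629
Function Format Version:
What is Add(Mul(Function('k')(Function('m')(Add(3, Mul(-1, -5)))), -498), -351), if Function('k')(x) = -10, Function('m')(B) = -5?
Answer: 4629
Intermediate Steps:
Add(Mul(Function('k')(Function('m')(Add(3, Mul(-1, -5)))), -498), -351) = Add(Mul(-10, -498), -351) = Add(4980, -351) = 4629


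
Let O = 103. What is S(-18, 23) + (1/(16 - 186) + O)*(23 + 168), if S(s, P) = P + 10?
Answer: 3349829/170 ≈ 19705.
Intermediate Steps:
S(s, P) = 10 + P
S(-18, 23) + (1/(16 - 186) + O)*(23 + 168) = (10 + 23) + (1/(16 - 186) + 103)*(23 + 168) = 33 + (1/(-170) + 103)*191 = 33 + (-1/170 + 103)*191 = 33 + (17509/170)*191 = 33 + 3344219/170 = 3349829/170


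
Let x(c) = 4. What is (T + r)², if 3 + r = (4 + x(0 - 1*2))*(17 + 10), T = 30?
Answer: 59049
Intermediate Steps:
r = 213 (r = -3 + (4 + 4)*(17 + 10) = -3 + 8*27 = -3 + 216 = 213)
(T + r)² = (30 + 213)² = 243² = 59049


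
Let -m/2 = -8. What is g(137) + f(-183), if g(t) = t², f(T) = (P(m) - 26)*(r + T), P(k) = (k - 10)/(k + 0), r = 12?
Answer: 185207/8 ≈ 23151.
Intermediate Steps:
m = 16 (m = -2*(-8) = 16)
P(k) = (-10 + k)/k
f(T) = -615/2 - 205*T/8 (f(T) = ((-10 + 16)/16 - 26)*(12 + T) = ((1/16)*6 - 26)*(12 + T) = (3/8 - 26)*(12 + T) = -205*(12 + T)/8 = -615/2 - 205*T/8)
g(137) + f(-183) = 137² + (-615/2 - 205/8*(-183)) = 18769 + (-615/2 + 37515/8) = 18769 + 35055/8 = 185207/8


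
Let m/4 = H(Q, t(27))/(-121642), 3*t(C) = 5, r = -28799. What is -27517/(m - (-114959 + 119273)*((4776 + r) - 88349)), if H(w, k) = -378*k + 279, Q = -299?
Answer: -1673611457/29484366956070 ≈ -5.6763e-5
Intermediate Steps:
t(C) = 5/3 (t(C) = (⅓)*5 = 5/3)
H(w, k) = 279 - 378*k
m = 702/60821 (m = 4*((279 - 378*5/3)/(-121642)) = 4*((279 - 630)*(-1/121642)) = 4*(-351*(-1/121642)) = 4*(351/121642) = 702/60821 ≈ 0.011542)
-27517/(m - (-114959 + 119273)*((4776 + r) - 88349)) = -27517/(702/60821 - (-114959 + 119273)*((4776 - 28799) - 88349)) = -27517/(702/60821 - 4314*(-24023 - 88349)) = -27517/(702/60821 - 4314*(-112372)) = -27517/(702/60821 - 1*(-484772808)) = -27517/(702/60821 + 484772808) = -27517/29484366956070/60821 = -27517*60821/29484366956070 = -1673611457/29484366956070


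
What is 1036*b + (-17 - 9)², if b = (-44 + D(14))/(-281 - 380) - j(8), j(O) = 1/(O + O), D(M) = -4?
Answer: 1815057/2644 ≈ 686.48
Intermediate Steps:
j(O) = 1/(2*O)
b = 107/10576 (b = (-44 - 4)/(-281 - 380) - 1/(2*8) = -48/(-661) - 1/(2*8) = -48*(-1/661) - 1*1/16 = 48/661 - 1/16 = 107/10576 ≈ 0.010117)
1036*b + (-17 - 9)² = 1036*(107/10576) + (-17 - 9)² = 27713/2644 + (-26)² = 27713/2644 + 676 = 1815057/2644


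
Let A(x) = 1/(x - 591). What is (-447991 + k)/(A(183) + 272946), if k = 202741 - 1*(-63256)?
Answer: -74253552/111361967 ≈ -0.66678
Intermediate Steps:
A(x) = 1/(-591 + x)
k = 265997 (k = 202741 + 63256 = 265997)
(-447991 + k)/(A(183) + 272946) = (-447991 + 265997)/(1/(-591 + 183) + 272946) = -181994/(1/(-408) + 272946) = -181994/(-1/408 + 272946) = -181994/111361967/408 = -181994*408/111361967 = -74253552/111361967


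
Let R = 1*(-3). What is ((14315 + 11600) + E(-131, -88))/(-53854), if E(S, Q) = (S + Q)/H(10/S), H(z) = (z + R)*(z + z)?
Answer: -205116641/434063240 ≈ -0.47255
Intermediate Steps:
R = -3
H(z) = 2*z*(-3 + z) (H(z) = (z - 3)*(z + z) = (-3 + z)*(2*z) = 2*z*(-3 + z))
E(S, Q) = S*(Q + S)/(20*(-3 + 10/S)) (E(S, Q) = (S + Q)/((2*(10/S)*(-3 + 10/S))) = (Q + S)/((20*(-3 + 10/S)/S)) = (Q + S)*(S/(20*(-3 + 10/S))) = S*(Q + S)/(20*(-3 + 10/S)))
((14315 + 11600) + E(-131, -88))/(-53854) = ((14315 + 11600) + (1/20)*(-131)²*(-1*(-88) - 1*(-131))/(-10 + 3*(-131)))/(-53854) = (25915 + (1/20)*17161*(88 + 131)/(-10 - 393))*(-1/53854) = (25915 + (1/20)*17161*219/(-403))*(-1/53854) = (25915 + (1/20)*17161*(-1/403)*219)*(-1/53854) = (25915 - 3758259/8060)*(-1/53854) = (205116641/8060)*(-1/53854) = -205116641/434063240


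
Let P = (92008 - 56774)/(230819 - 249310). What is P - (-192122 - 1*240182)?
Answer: 7993698030/18491 ≈ 4.3230e+5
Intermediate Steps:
P = -35234/18491 (P = 35234/(-18491) = 35234*(-1/18491) = -35234/18491 ≈ -1.9055)
P - (-192122 - 1*240182) = -35234/18491 - (-192122 - 1*240182) = -35234/18491 - (-192122 - 240182) = -35234/18491 - 1*(-432304) = -35234/18491 + 432304 = 7993698030/18491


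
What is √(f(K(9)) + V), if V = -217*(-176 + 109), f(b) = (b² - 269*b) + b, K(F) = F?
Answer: 4*√763 ≈ 110.49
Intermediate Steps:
f(b) = b² - 268*b
V = 14539 (V = -217*(-67) = 14539)
√(f(K(9)) + V) = √(9*(-268 + 9) + 14539) = √(9*(-259) + 14539) = √(-2331 + 14539) = √12208 = 4*√763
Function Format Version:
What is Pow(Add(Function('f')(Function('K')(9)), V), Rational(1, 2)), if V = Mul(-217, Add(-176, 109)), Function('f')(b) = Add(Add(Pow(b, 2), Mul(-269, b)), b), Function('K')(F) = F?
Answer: Mul(4, Pow(763, Rational(1, 2))) ≈ 110.49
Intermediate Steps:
Function('f')(b) = Add(Pow(b, 2), Mul(-268, b))
V = 14539 (V = Mul(-217, -67) = 14539)
Pow(Add(Function('f')(Function('K')(9)), V), Rational(1, 2)) = Pow(Add(Mul(9, Add(-268, 9)), 14539), Rational(1, 2)) = Pow(Add(Mul(9, -259), 14539), Rational(1, 2)) = Pow(Add(-2331, 14539), Rational(1, 2)) = Pow(12208, Rational(1, 2)) = Mul(4, Pow(763, Rational(1, 2)))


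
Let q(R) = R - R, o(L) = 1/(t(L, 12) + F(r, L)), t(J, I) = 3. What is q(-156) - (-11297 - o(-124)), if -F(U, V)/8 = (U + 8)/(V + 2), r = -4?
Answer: 2248164/199 ≈ 11297.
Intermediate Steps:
F(U, V) = -8*(8 + U)/(2 + V) (F(U, V) = -8*(U + 8)/(V + 2) = -8*(8 + U)/(2 + V))
o(L) = 1/(3 - 32/(2 + L)) (o(L) = 1/(3 + 8*(-8 - 1*(-4))/(2 + L)) = 1/(3 + 8*(-8 + 4)/(2 + L)) = 1/(3 + 8*(-4)/(2 + L)) = 1/(3 - 32/(2 + L)))
q(R) = 0
q(-156) - (-11297 - o(-124)) = 0 - (-11297 - (2 - 124)/(-26 + 3*(-124))) = 0 - (-11297 - (-122)/(-26 - 372)) = 0 - (-11297 - (-122)/(-398)) = 0 - (-11297 - (-1)*(-122)/398) = 0 - (-11297 - 1*61/199) = 0 - (-11297 - 61/199) = 0 - 1*(-2248164/199) = 0 + 2248164/199 = 2248164/199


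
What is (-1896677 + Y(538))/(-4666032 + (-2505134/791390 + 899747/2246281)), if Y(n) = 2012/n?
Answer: 453491809499421626565/1115642105108491508938 ≈ 0.40649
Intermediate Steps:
(-1896677 + Y(538))/(-4666032 + (-2505134/791390 + 899747/2246281)) = (-1896677 + 2012/538)/(-4666032 + (-2505134/791390 + 899747/2246281)) = (-1896677 + 2012*(1/538))/(-4666032 + (-2505134*1/791390 + 899747*(1/2246281))) = (-1896677 + 1006/269)/(-4666032 + (-1252567/395695 + 899747/2246281)) = -510205107/(269*(-4666032 - 2457592064162/888842160295)) = -510205107/(269*(-4147368420477663602/888842160295)) = -510205107/269*(-888842160295/4147368420477663602) = 453491809499421626565/1115642105108491508938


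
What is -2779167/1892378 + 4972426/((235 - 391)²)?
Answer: 2335518940229/11513227752 ≈ 202.86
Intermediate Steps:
-2779167/1892378 + 4972426/((235 - 391)²) = -2779167*1/1892378 + 4972426/((-156)²) = -2779167/1892378 + 4972426/24336 = -2779167/1892378 + 4972426*(1/24336) = -2779167/1892378 + 2486213/12168 = 2335518940229/11513227752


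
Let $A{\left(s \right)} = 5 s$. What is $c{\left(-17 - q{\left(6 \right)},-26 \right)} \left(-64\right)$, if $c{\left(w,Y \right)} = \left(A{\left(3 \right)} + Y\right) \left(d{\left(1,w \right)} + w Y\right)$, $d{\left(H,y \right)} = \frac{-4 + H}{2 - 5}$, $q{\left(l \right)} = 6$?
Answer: $421696$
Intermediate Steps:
$d{\left(H,y \right)} = \frac{4}{3} - \frac{H}{3}$ ($d{\left(H,y \right)} = \frac{-4 + H}{-3} = \left(-4 + H\right) \left(- \frac{1}{3}\right) = \frac{4}{3} - \frac{H}{3}$)
$c{\left(w,Y \right)} = \left(1 + Y w\right) \left(15 + Y\right)$ ($c{\left(w,Y \right)} = \left(5 \cdot 3 + Y\right) \left(\left(\frac{4}{3} - \frac{1}{3}\right) + w Y\right) = \left(15 + Y\right) \left(\left(\frac{4}{3} - \frac{1}{3}\right) + Y w\right) = \left(15 + Y\right) \left(1 + Y w\right) = \left(1 + Y w\right) \left(15 + Y\right)$)
$c{\left(-17 - q{\left(6 \right)},-26 \right)} \left(-64\right) = \left(15 - 26 + \left(-17 - 6\right) \left(-26\right)^{2} + 15 \left(-26\right) \left(-17 - 6\right)\right) \left(-64\right) = \left(15 - 26 + \left(-17 - 6\right) 676 + 15 \left(-26\right) \left(-17 - 6\right)\right) \left(-64\right) = \left(15 - 26 - 15548 + 15 \left(-26\right) \left(-23\right)\right) \left(-64\right) = \left(15 - 26 - 15548 + 8970\right) \left(-64\right) = \left(-6589\right) \left(-64\right) = 421696$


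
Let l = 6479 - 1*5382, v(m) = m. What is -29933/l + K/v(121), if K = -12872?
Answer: -17742477/132737 ≈ -133.67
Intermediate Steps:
l = 1097 (l = 6479 - 5382 = 1097)
-29933/l + K/v(121) = -29933/1097 - 12872/121 = -17742477/132737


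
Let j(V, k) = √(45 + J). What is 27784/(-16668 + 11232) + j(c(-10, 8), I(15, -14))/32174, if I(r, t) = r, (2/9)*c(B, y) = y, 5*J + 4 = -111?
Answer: -46/9 + √22/32174 ≈ -5.1110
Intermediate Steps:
J = -23 (J = -⅘ + (⅕)*(-111) = -⅘ - 111/5 = -23)
c(B, y) = 9*y/2
j(V, k) = √22 (j(V, k) = √(45 - 23) = √22)
27784/(-16668 + 11232) + j(c(-10, 8), I(15, -14))/32174 = 27784/(-16668 + 11232) + √22/32174 = 27784/(-5436) + √22*(1/32174) = 27784*(-1/5436) + √22/32174 = -46/9 + √22/32174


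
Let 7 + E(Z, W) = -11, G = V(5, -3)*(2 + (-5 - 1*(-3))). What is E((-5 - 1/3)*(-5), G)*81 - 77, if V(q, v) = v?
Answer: -1535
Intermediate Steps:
G = 0 (G = -3*(2 + (-5 - 1*(-3))) = -3*(2 + (-5 + 3)) = -3*(2 - 2) = -3*0 = 0)
E(Z, W) = -18 (E(Z, W) = -7 - 11 = -18)
E((-5 - 1/3)*(-5), G)*81 - 77 = -18*81 - 77 = -1458 - 77 = -1535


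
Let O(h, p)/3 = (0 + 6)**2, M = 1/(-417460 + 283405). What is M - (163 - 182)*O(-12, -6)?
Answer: 275080859/134055 ≈ 2052.0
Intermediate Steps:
M = -1/134055 (M = 1/(-134055) = -1/134055 ≈ -7.4596e-6)
O(h, p) = 108 (O(h, p) = 3*(0 + 6)**2 = 3*6**2 = 3*36 = 108)
M - (163 - 182)*O(-12, -6) = -1/134055 - (163 - 182)*108 = -1/134055 - (-19)*108 = -1/134055 - 1*(-2052) = -1/134055 + 2052 = 275080859/134055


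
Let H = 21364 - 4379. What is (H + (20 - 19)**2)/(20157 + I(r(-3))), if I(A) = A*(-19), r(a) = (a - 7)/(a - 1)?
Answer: 33972/40219 ≈ 0.84468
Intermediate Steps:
r(a) = (-7 + a)/(-1 + a)
H = 16985
I(A) = -19*A
(H + (20 - 19)**2)/(20157 + I(r(-3))) = (16985 + (20 - 19)**2)/(20157 - 19*(-7 - 3)/(-1 - 3)) = (16985 + 1**2)/(20157 - 19*(-10)/(-4)) = (16985 + 1)/(20157 - (-19)*(-10)/4) = 16986/(20157 - 19*5/2) = 16986/(20157 - 95/2) = 16986/(40219/2) = 16986*(2/40219) = 33972/40219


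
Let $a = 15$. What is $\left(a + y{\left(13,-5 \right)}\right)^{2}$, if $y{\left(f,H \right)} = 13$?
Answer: $784$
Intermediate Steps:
$\left(a + y{\left(13,-5 \right)}\right)^{2} = \left(15 + 13\right)^{2} = 28^{2} = 784$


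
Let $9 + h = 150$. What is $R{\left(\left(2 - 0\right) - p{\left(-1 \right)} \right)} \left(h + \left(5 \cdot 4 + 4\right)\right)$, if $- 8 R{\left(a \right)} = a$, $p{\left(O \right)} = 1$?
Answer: $- \frac{165}{8} \approx -20.625$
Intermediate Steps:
$h = 141$ ($h = -9 + 150 = 141$)
$R{\left(a \right)} = - \frac{a}{8}$
$R{\left(\left(2 - 0\right) - p{\left(-1 \right)} \right)} \left(h + \left(5 \cdot 4 + 4\right)\right) = - \frac{\left(2 - 0\right) - 1}{8} \left(141 + \left(5 \cdot 4 + 4\right)\right) = - \frac{\left(2 + 0\right) - 1}{8} \left(141 + \left(20 + 4\right)\right) = - \frac{2 - 1}{8} \left(141 + 24\right) = \left(- \frac{1}{8}\right) 1 \cdot 165 = \left(- \frac{1}{8}\right) 165 = - \frac{165}{8}$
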